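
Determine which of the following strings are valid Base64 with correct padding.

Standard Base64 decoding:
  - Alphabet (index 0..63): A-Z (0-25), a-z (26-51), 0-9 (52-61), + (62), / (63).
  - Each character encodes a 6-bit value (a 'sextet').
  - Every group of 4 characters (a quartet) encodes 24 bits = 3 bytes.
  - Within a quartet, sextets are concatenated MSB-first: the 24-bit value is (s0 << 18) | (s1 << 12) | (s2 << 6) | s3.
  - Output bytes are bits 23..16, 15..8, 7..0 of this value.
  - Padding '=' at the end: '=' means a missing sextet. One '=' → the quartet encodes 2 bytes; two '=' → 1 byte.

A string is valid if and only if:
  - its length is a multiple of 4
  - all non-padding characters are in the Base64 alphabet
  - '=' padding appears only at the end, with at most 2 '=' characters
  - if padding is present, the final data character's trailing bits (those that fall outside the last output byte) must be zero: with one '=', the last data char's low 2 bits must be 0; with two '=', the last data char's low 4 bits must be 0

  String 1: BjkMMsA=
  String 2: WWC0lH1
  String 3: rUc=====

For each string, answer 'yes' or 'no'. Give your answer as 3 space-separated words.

String 1: 'BjkMMsA=' → valid
String 2: 'WWC0lH1' → invalid (len=7 not mult of 4)
String 3: 'rUc=====' → invalid (5 pad chars (max 2))

Answer: yes no no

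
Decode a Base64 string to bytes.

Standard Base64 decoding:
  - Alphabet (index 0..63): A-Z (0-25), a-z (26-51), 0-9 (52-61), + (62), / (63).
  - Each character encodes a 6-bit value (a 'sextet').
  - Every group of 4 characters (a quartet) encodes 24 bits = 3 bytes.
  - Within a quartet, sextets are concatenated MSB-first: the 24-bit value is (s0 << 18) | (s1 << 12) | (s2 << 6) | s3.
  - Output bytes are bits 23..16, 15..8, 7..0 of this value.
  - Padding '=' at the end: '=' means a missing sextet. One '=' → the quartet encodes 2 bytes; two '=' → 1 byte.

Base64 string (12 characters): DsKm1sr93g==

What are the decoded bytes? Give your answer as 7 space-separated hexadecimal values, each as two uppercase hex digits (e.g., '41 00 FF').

Answer: 0E C2 A6 D6 CA FD DE

Derivation:
After char 0 ('D'=3): chars_in_quartet=1 acc=0x3 bytes_emitted=0
After char 1 ('s'=44): chars_in_quartet=2 acc=0xEC bytes_emitted=0
After char 2 ('K'=10): chars_in_quartet=3 acc=0x3B0A bytes_emitted=0
After char 3 ('m'=38): chars_in_quartet=4 acc=0xEC2A6 -> emit 0E C2 A6, reset; bytes_emitted=3
After char 4 ('1'=53): chars_in_quartet=1 acc=0x35 bytes_emitted=3
After char 5 ('s'=44): chars_in_quartet=2 acc=0xD6C bytes_emitted=3
After char 6 ('r'=43): chars_in_quartet=3 acc=0x35B2B bytes_emitted=3
After char 7 ('9'=61): chars_in_quartet=4 acc=0xD6CAFD -> emit D6 CA FD, reset; bytes_emitted=6
After char 8 ('3'=55): chars_in_quartet=1 acc=0x37 bytes_emitted=6
After char 9 ('g'=32): chars_in_quartet=2 acc=0xDE0 bytes_emitted=6
Padding '==': partial quartet acc=0xDE0 -> emit DE; bytes_emitted=7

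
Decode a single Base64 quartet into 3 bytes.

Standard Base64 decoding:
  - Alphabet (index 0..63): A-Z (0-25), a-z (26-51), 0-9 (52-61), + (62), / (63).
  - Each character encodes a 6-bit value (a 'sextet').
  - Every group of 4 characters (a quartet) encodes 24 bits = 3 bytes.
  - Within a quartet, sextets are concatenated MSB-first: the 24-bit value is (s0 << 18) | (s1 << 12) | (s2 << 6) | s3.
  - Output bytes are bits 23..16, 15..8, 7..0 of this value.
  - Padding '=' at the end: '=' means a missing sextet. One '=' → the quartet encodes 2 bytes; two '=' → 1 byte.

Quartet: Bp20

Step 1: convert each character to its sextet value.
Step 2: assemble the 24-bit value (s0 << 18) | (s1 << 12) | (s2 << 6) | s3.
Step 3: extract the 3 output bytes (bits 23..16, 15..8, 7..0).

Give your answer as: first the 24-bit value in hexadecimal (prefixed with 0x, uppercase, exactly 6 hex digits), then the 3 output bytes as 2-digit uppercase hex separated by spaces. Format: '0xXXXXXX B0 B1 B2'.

Sextets: B=1, p=41, 2=54, 0=52
24-bit: (1<<18) | (41<<12) | (54<<6) | 52
      = 0x040000 | 0x029000 | 0x000D80 | 0x000034
      = 0x069DB4
Bytes: (v>>16)&0xFF=06, (v>>8)&0xFF=9D, v&0xFF=B4

Answer: 0x069DB4 06 9D B4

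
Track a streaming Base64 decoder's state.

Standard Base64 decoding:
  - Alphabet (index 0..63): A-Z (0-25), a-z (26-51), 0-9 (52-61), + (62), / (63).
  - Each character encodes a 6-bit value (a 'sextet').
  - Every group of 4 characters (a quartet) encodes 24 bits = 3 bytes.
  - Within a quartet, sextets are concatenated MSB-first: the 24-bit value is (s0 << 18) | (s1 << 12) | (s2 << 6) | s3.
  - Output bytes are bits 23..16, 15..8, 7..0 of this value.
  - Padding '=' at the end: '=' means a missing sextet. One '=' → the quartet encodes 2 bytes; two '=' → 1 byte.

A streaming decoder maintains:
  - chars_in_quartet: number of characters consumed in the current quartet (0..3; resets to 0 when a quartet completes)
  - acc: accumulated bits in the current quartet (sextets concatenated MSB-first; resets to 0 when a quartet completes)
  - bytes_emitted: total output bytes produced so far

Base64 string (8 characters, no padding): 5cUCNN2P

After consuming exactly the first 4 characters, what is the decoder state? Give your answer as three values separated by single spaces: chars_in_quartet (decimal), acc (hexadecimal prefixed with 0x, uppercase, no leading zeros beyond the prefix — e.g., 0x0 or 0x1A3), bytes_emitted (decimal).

Answer: 0 0x0 3

Derivation:
After char 0 ('5'=57): chars_in_quartet=1 acc=0x39 bytes_emitted=0
After char 1 ('c'=28): chars_in_quartet=2 acc=0xE5C bytes_emitted=0
After char 2 ('U'=20): chars_in_quartet=3 acc=0x39714 bytes_emitted=0
After char 3 ('C'=2): chars_in_quartet=4 acc=0xE5C502 -> emit E5 C5 02, reset; bytes_emitted=3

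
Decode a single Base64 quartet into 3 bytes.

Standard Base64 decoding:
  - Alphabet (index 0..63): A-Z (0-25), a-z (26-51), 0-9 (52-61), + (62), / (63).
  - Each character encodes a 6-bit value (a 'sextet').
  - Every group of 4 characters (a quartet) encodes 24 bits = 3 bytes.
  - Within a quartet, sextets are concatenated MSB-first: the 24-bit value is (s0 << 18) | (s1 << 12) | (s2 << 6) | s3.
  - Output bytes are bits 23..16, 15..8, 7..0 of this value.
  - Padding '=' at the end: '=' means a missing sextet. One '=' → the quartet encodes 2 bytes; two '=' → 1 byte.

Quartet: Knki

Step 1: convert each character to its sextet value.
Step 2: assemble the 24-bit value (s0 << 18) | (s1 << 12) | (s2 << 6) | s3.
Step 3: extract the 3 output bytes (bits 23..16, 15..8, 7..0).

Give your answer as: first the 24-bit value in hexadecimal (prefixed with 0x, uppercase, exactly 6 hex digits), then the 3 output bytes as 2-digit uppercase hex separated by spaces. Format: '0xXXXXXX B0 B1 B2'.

Sextets: K=10, n=39, k=36, i=34
24-bit: (10<<18) | (39<<12) | (36<<6) | 34
      = 0x280000 | 0x027000 | 0x000900 | 0x000022
      = 0x2A7922
Bytes: (v>>16)&0xFF=2A, (v>>8)&0xFF=79, v&0xFF=22

Answer: 0x2A7922 2A 79 22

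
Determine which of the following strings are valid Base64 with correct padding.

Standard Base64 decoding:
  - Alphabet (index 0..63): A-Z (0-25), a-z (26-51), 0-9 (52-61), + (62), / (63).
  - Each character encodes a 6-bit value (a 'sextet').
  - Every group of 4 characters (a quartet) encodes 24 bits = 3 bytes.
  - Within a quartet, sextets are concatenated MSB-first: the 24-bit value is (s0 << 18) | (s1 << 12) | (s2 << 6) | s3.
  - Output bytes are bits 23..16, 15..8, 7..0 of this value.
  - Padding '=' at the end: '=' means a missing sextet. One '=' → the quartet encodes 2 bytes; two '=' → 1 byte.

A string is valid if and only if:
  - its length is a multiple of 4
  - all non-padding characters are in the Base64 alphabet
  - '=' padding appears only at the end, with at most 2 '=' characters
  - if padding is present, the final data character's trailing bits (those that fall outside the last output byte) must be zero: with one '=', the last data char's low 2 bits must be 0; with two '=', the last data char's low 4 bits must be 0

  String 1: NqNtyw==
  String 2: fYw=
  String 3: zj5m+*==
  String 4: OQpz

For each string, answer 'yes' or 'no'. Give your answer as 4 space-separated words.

Answer: yes yes no yes

Derivation:
String 1: 'NqNtyw==' → valid
String 2: 'fYw=' → valid
String 3: 'zj5m+*==' → invalid (bad char(s): ['*'])
String 4: 'OQpz' → valid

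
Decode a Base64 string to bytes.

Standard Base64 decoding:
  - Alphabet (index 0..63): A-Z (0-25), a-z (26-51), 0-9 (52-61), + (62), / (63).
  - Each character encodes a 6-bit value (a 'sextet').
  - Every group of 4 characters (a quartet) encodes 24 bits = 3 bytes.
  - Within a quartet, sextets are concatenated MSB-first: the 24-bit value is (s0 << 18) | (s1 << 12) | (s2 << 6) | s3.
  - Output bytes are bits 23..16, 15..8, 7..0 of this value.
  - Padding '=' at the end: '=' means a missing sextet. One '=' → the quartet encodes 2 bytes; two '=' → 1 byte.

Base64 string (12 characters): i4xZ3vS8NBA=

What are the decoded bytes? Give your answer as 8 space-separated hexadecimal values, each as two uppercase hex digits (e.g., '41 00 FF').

After char 0 ('i'=34): chars_in_quartet=1 acc=0x22 bytes_emitted=0
After char 1 ('4'=56): chars_in_quartet=2 acc=0x8B8 bytes_emitted=0
After char 2 ('x'=49): chars_in_quartet=3 acc=0x22E31 bytes_emitted=0
After char 3 ('Z'=25): chars_in_quartet=4 acc=0x8B8C59 -> emit 8B 8C 59, reset; bytes_emitted=3
After char 4 ('3'=55): chars_in_quartet=1 acc=0x37 bytes_emitted=3
After char 5 ('v'=47): chars_in_quartet=2 acc=0xDEF bytes_emitted=3
After char 6 ('S'=18): chars_in_quartet=3 acc=0x37BD2 bytes_emitted=3
After char 7 ('8'=60): chars_in_quartet=4 acc=0xDEF4BC -> emit DE F4 BC, reset; bytes_emitted=6
After char 8 ('N'=13): chars_in_quartet=1 acc=0xD bytes_emitted=6
After char 9 ('B'=1): chars_in_quartet=2 acc=0x341 bytes_emitted=6
After char 10 ('A'=0): chars_in_quartet=3 acc=0xD040 bytes_emitted=6
Padding '=': partial quartet acc=0xD040 -> emit 34 10; bytes_emitted=8

Answer: 8B 8C 59 DE F4 BC 34 10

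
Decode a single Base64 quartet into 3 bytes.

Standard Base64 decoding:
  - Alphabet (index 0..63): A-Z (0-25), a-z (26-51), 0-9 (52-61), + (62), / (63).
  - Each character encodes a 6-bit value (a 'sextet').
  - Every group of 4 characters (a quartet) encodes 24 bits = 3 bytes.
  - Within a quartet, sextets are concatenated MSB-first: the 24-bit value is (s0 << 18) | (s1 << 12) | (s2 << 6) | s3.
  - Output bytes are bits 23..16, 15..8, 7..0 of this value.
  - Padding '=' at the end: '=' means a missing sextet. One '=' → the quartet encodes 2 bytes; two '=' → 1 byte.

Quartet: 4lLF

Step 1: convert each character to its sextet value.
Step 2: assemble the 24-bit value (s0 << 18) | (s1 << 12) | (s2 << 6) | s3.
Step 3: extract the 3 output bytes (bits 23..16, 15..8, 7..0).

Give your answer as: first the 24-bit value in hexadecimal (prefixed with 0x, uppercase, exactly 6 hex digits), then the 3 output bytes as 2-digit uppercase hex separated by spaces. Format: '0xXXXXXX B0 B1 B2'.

Answer: 0xE252C5 E2 52 C5

Derivation:
Sextets: 4=56, l=37, L=11, F=5
24-bit: (56<<18) | (37<<12) | (11<<6) | 5
      = 0xE00000 | 0x025000 | 0x0002C0 | 0x000005
      = 0xE252C5
Bytes: (v>>16)&0xFF=E2, (v>>8)&0xFF=52, v&0xFF=C5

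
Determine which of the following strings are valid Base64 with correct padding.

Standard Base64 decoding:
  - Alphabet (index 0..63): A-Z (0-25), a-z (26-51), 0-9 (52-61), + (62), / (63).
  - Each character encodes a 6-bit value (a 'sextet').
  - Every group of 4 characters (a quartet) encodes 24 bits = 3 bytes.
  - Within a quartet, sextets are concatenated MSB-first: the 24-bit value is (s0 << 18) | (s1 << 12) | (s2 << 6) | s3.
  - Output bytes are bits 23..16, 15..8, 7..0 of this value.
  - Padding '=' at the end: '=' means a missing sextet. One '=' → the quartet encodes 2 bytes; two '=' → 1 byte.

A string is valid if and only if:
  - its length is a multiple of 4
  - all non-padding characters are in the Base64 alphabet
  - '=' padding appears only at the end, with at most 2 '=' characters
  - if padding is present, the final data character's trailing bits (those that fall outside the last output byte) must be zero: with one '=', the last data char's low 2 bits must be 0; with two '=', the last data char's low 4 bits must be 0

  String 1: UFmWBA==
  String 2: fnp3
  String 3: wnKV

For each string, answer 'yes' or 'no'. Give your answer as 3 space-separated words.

String 1: 'UFmWBA==' → valid
String 2: 'fnp3' → valid
String 3: 'wnKV' → valid

Answer: yes yes yes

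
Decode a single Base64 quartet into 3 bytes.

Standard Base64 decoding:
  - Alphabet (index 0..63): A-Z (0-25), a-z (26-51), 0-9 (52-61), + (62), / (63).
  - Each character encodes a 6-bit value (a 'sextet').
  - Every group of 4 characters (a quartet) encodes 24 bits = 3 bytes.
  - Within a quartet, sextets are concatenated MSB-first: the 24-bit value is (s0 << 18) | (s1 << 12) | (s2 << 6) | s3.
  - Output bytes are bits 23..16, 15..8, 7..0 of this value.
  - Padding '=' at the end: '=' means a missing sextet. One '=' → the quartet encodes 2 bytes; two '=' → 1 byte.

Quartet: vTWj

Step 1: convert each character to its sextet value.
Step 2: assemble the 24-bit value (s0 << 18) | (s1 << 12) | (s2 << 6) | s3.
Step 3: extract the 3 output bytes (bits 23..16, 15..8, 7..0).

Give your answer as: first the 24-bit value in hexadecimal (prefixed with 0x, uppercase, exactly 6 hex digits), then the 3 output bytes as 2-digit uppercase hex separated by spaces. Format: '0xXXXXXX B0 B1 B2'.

Sextets: v=47, T=19, W=22, j=35
24-bit: (47<<18) | (19<<12) | (22<<6) | 35
      = 0xBC0000 | 0x013000 | 0x000580 | 0x000023
      = 0xBD35A3
Bytes: (v>>16)&0xFF=BD, (v>>8)&0xFF=35, v&0xFF=A3

Answer: 0xBD35A3 BD 35 A3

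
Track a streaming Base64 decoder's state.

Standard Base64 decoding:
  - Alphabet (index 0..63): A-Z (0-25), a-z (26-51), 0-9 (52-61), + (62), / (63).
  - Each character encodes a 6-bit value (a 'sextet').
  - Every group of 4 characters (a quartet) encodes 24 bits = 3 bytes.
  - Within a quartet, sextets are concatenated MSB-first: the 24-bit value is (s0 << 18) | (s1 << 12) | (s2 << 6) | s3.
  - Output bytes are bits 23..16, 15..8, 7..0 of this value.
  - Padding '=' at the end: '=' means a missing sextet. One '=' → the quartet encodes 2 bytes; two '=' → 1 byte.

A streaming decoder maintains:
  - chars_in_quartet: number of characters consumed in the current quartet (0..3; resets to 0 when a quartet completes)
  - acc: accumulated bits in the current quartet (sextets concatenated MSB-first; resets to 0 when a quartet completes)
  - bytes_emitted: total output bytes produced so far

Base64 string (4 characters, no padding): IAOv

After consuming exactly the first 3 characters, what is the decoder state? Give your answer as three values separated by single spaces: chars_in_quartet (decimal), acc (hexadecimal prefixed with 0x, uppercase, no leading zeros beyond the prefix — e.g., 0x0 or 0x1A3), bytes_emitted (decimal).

After char 0 ('I'=8): chars_in_quartet=1 acc=0x8 bytes_emitted=0
After char 1 ('A'=0): chars_in_quartet=2 acc=0x200 bytes_emitted=0
After char 2 ('O'=14): chars_in_quartet=3 acc=0x800E bytes_emitted=0

Answer: 3 0x800E 0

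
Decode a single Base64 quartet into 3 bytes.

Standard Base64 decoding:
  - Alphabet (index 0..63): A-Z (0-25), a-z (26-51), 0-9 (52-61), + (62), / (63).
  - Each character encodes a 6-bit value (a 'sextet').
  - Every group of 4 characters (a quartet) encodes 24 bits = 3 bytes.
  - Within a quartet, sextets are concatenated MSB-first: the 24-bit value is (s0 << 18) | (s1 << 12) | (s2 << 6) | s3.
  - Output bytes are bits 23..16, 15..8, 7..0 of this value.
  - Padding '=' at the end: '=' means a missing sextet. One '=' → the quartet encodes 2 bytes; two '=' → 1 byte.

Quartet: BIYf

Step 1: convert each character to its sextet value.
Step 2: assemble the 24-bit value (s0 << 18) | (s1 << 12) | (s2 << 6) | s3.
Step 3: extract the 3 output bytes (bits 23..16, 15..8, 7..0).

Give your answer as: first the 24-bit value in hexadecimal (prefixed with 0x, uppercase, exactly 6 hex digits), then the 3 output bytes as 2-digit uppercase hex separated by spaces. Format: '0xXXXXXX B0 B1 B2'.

Answer: 0x04861F 04 86 1F

Derivation:
Sextets: B=1, I=8, Y=24, f=31
24-bit: (1<<18) | (8<<12) | (24<<6) | 31
      = 0x040000 | 0x008000 | 0x000600 | 0x00001F
      = 0x04861F
Bytes: (v>>16)&0xFF=04, (v>>8)&0xFF=86, v&0xFF=1F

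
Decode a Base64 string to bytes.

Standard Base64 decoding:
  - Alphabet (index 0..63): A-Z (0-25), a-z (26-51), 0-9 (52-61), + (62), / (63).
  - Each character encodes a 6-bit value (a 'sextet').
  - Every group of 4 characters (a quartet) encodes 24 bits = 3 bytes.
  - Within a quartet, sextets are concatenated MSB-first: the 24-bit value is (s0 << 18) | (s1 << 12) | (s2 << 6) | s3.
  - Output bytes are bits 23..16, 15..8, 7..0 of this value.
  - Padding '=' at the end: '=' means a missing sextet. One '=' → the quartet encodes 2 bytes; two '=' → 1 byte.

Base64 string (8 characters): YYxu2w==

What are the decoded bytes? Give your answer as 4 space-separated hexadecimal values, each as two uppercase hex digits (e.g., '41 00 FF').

Answer: 61 8C 6E DB

Derivation:
After char 0 ('Y'=24): chars_in_quartet=1 acc=0x18 bytes_emitted=0
After char 1 ('Y'=24): chars_in_quartet=2 acc=0x618 bytes_emitted=0
After char 2 ('x'=49): chars_in_quartet=3 acc=0x18631 bytes_emitted=0
After char 3 ('u'=46): chars_in_quartet=4 acc=0x618C6E -> emit 61 8C 6E, reset; bytes_emitted=3
After char 4 ('2'=54): chars_in_quartet=1 acc=0x36 bytes_emitted=3
After char 5 ('w'=48): chars_in_quartet=2 acc=0xDB0 bytes_emitted=3
Padding '==': partial quartet acc=0xDB0 -> emit DB; bytes_emitted=4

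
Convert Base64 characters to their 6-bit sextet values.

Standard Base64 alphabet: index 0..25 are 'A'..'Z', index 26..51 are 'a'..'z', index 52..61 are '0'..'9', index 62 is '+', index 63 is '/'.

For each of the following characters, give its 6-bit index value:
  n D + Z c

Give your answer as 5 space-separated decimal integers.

'n': a..z range, 26 + ord('n') − ord('a') = 39
'D': A..Z range, ord('D') − ord('A') = 3
'+': index 62
'Z': A..Z range, ord('Z') − ord('A') = 25
'c': a..z range, 26 + ord('c') − ord('a') = 28

Answer: 39 3 62 25 28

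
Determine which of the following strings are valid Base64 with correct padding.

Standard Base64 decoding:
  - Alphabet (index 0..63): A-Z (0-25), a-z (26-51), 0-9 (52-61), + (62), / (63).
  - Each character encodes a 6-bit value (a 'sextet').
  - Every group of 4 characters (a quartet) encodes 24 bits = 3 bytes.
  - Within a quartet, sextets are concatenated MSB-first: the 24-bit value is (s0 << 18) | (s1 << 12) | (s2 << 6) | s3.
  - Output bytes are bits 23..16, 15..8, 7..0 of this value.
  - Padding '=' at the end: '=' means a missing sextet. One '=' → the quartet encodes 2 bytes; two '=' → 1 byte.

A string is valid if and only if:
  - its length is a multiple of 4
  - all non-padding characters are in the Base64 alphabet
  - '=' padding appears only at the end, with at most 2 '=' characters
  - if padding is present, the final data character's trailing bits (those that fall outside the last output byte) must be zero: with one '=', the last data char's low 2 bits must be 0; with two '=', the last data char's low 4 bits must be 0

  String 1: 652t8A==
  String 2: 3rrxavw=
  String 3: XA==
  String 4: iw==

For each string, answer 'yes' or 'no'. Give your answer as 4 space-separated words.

String 1: '652t8A==' → valid
String 2: '3rrxavw=' → valid
String 3: 'XA==' → valid
String 4: 'iw==' → valid

Answer: yes yes yes yes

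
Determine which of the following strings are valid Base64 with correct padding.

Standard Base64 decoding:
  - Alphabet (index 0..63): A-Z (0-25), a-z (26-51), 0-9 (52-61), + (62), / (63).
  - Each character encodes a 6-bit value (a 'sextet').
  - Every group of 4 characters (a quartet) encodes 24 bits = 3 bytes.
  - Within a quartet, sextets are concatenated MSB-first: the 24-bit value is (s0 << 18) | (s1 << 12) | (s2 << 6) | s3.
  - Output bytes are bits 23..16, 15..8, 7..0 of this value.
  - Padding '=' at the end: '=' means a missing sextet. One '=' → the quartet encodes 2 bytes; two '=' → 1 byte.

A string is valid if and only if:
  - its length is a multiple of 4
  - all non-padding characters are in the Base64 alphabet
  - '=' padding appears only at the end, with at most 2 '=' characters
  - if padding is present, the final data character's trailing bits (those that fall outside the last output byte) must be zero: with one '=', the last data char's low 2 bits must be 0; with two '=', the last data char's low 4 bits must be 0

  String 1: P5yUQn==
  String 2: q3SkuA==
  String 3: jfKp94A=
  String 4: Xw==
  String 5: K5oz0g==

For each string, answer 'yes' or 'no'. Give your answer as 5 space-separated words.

String 1: 'P5yUQn==' → invalid (bad trailing bits)
String 2: 'q3SkuA==' → valid
String 3: 'jfKp94A=' → valid
String 4: 'Xw==' → valid
String 5: 'K5oz0g==' → valid

Answer: no yes yes yes yes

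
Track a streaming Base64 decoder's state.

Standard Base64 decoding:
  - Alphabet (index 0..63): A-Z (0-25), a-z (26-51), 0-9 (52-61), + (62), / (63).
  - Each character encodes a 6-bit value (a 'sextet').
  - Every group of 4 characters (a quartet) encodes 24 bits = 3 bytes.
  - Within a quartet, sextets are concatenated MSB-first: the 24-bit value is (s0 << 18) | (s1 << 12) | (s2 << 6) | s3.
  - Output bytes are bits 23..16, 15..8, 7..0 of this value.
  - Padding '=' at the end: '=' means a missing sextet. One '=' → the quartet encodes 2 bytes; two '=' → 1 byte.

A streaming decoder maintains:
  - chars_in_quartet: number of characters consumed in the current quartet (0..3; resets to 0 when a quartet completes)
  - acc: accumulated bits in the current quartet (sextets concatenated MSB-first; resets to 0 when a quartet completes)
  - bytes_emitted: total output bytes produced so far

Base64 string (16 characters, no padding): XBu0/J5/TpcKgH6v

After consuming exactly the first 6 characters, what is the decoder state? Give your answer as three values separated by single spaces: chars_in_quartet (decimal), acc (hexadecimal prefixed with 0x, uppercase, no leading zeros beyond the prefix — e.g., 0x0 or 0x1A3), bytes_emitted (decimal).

Answer: 2 0xFC9 3

Derivation:
After char 0 ('X'=23): chars_in_quartet=1 acc=0x17 bytes_emitted=0
After char 1 ('B'=1): chars_in_quartet=2 acc=0x5C1 bytes_emitted=0
After char 2 ('u'=46): chars_in_quartet=3 acc=0x1706E bytes_emitted=0
After char 3 ('0'=52): chars_in_quartet=4 acc=0x5C1BB4 -> emit 5C 1B B4, reset; bytes_emitted=3
After char 4 ('/'=63): chars_in_quartet=1 acc=0x3F bytes_emitted=3
After char 5 ('J'=9): chars_in_quartet=2 acc=0xFC9 bytes_emitted=3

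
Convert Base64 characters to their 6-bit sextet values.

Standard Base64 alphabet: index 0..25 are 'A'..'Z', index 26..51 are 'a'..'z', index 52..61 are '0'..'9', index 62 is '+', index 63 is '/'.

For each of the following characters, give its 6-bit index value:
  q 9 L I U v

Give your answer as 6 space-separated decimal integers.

Answer: 42 61 11 8 20 47

Derivation:
'q': a..z range, 26 + ord('q') − ord('a') = 42
'9': 0..9 range, 52 + ord('9') − ord('0') = 61
'L': A..Z range, ord('L') − ord('A') = 11
'I': A..Z range, ord('I') − ord('A') = 8
'U': A..Z range, ord('U') − ord('A') = 20
'v': a..z range, 26 + ord('v') − ord('a') = 47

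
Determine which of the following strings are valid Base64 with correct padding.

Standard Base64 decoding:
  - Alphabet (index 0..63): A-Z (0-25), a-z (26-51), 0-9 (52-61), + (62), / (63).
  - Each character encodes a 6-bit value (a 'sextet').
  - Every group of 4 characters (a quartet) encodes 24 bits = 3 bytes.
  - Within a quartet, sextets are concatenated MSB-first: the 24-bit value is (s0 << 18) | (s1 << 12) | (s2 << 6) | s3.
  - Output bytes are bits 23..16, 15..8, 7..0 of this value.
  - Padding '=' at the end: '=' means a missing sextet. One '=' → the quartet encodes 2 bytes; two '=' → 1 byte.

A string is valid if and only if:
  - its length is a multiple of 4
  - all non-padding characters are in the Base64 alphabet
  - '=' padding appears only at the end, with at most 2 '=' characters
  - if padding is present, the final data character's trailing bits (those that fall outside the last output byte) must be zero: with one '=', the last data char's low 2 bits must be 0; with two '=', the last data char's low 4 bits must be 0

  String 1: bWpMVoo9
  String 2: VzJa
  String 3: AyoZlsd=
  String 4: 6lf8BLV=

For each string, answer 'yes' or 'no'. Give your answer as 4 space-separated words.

String 1: 'bWpMVoo9' → valid
String 2: 'VzJa' → valid
String 3: 'AyoZlsd=' → invalid (bad trailing bits)
String 4: '6lf8BLV=' → invalid (bad trailing bits)

Answer: yes yes no no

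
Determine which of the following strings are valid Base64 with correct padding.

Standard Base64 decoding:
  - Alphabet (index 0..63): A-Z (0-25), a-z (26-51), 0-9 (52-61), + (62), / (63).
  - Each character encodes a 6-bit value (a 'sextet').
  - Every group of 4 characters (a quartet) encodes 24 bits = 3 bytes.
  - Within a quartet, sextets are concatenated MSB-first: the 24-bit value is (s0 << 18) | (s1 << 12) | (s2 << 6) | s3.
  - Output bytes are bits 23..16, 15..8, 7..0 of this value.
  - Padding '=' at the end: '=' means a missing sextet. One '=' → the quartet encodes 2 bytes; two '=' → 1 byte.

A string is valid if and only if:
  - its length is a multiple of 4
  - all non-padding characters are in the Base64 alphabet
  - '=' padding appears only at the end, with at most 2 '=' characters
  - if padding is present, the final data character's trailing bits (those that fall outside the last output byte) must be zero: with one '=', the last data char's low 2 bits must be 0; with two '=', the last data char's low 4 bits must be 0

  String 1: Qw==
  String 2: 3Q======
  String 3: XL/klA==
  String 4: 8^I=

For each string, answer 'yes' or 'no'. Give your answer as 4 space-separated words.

Answer: yes no yes no

Derivation:
String 1: 'Qw==' → valid
String 2: '3Q======' → invalid (6 pad chars (max 2))
String 3: 'XL/klA==' → valid
String 4: '8^I=' → invalid (bad char(s): ['^'])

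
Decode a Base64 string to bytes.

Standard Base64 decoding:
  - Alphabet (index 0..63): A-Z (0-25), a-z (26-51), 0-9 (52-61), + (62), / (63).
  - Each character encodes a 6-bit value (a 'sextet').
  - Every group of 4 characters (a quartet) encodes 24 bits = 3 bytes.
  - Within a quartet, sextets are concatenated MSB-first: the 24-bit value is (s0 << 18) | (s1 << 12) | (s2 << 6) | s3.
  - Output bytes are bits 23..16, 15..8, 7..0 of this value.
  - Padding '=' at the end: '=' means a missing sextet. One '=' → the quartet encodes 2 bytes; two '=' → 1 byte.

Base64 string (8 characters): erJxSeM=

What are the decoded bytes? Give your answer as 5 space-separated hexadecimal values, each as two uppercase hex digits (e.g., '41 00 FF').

Answer: 7A B2 71 49 E3

Derivation:
After char 0 ('e'=30): chars_in_quartet=1 acc=0x1E bytes_emitted=0
After char 1 ('r'=43): chars_in_quartet=2 acc=0x7AB bytes_emitted=0
After char 2 ('J'=9): chars_in_quartet=3 acc=0x1EAC9 bytes_emitted=0
After char 3 ('x'=49): chars_in_quartet=4 acc=0x7AB271 -> emit 7A B2 71, reset; bytes_emitted=3
After char 4 ('S'=18): chars_in_quartet=1 acc=0x12 bytes_emitted=3
After char 5 ('e'=30): chars_in_quartet=2 acc=0x49E bytes_emitted=3
After char 6 ('M'=12): chars_in_quartet=3 acc=0x1278C bytes_emitted=3
Padding '=': partial quartet acc=0x1278C -> emit 49 E3; bytes_emitted=5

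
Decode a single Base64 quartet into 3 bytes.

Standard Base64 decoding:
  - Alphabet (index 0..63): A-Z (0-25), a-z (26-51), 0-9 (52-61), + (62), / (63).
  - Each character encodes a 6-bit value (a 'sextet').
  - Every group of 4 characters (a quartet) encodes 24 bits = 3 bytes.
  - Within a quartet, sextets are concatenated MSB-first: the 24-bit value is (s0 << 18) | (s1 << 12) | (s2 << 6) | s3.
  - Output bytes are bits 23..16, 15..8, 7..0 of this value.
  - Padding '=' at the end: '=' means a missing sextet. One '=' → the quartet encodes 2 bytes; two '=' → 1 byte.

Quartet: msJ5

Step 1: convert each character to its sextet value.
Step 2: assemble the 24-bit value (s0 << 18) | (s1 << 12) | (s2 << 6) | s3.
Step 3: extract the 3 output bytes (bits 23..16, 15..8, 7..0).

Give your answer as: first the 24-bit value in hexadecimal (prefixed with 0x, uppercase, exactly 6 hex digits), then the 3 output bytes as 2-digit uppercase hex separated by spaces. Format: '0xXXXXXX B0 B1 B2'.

Answer: 0x9AC279 9A C2 79

Derivation:
Sextets: m=38, s=44, J=9, 5=57
24-bit: (38<<18) | (44<<12) | (9<<6) | 57
      = 0x980000 | 0x02C000 | 0x000240 | 0x000039
      = 0x9AC279
Bytes: (v>>16)&0xFF=9A, (v>>8)&0xFF=C2, v&0xFF=79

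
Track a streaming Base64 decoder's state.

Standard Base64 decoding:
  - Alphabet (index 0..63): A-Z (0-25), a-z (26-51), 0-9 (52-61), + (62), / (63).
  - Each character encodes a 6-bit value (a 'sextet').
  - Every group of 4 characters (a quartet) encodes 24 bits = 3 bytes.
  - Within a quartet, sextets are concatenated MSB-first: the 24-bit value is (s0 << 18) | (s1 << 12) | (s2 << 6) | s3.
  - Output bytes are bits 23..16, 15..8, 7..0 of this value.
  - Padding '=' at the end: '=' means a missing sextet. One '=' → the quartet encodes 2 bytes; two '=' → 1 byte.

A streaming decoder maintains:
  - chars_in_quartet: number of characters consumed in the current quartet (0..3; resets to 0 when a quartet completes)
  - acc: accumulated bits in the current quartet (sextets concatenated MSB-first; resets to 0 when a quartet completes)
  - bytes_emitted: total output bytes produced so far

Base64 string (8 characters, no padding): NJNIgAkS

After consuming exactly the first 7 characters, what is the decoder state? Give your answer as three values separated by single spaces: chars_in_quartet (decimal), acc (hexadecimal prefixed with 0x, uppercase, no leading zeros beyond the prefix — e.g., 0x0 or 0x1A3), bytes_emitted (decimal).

Answer: 3 0x20024 3

Derivation:
After char 0 ('N'=13): chars_in_quartet=1 acc=0xD bytes_emitted=0
After char 1 ('J'=9): chars_in_quartet=2 acc=0x349 bytes_emitted=0
After char 2 ('N'=13): chars_in_quartet=3 acc=0xD24D bytes_emitted=0
After char 3 ('I'=8): chars_in_quartet=4 acc=0x349348 -> emit 34 93 48, reset; bytes_emitted=3
After char 4 ('g'=32): chars_in_quartet=1 acc=0x20 bytes_emitted=3
After char 5 ('A'=0): chars_in_quartet=2 acc=0x800 bytes_emitted=3
After char 6 ('k'=36): chars_in_quartet=3 acc=0x20024 bytes_emitted=3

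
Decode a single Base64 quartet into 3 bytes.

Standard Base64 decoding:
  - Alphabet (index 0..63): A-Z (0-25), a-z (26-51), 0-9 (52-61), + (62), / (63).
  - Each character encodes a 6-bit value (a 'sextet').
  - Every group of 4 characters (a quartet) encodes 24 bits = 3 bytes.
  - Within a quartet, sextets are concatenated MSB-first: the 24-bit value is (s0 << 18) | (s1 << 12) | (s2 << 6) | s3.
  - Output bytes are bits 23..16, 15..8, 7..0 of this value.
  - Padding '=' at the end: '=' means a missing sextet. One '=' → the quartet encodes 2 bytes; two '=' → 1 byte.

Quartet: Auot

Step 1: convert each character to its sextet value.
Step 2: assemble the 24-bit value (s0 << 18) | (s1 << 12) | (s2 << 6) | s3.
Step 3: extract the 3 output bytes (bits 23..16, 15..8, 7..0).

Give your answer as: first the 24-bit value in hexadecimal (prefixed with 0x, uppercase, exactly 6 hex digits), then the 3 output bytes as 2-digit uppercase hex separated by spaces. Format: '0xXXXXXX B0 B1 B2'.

Answer: 0x02EA2D 02 EA 2D

Derivation:
Sextets: A=0, u=46, o=40, t=45
24-bit: (0<<18) | (46<<12) | (40<<6) | 45
      = 0x000000 | 0x02E000 | 0x000A00 | 0x00002D
      = 0x02EA2D
Bytes: (v>>16)&0xFF=02, (v>>8)&0xFF=EA, v&0xFF=2D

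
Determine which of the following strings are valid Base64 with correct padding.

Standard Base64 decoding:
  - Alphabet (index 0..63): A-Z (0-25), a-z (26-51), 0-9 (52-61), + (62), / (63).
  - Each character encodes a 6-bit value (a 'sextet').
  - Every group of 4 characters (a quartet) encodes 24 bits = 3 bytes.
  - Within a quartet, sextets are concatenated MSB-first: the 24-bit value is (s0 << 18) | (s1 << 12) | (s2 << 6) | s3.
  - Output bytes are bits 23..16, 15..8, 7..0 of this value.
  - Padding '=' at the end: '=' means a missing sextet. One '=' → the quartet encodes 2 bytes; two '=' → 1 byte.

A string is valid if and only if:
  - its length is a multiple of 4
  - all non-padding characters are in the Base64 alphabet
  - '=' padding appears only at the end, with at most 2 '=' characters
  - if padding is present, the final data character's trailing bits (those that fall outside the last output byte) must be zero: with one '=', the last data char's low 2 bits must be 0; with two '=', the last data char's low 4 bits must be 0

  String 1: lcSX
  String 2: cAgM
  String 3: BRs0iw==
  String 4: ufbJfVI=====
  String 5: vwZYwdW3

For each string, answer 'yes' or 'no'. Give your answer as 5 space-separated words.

String 1: 'lcSX' → valid
String 2: 'cAgM' → valid
String 3: 'BRs0iw==' → valid
String 4: 'ufbJfVI=====' → invalid (5 pad chars (max 2))
String 5: 'vwZYwdW3' → valid

Answer: yes yes yes no yes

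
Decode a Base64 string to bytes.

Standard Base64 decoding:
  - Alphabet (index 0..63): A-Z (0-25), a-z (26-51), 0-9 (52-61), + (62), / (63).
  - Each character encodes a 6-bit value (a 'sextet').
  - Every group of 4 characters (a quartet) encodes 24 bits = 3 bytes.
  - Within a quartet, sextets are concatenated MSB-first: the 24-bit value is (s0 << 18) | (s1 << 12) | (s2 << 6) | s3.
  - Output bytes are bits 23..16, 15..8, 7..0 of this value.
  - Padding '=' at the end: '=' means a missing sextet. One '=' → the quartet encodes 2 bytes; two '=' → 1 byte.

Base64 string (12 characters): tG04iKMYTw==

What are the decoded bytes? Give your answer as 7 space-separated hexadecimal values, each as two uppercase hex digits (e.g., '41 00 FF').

After char 0 ('t'=45): chars_in_quartet=1 acc=0x2D bytes_emitted=0
After char 1 ('G'=6): chars_in_quartet=2 acc=0xB46 bytes_emitted=0
After char 2 ('0'=52): chars_in_quartet=3 acc=0x2D1B4 bytes_emitted=0
After char 3 ('4'=56): chars_in_quartet=4 acc=0xB46D38 -> emit B4 6D 38, reset; bytes_emitted=3
After char 4 ('i'=34): chars_in_quartet=1 acc=0x22 bytes_emitted=3
After char 5 ('K'=10): chars_in_quartet=2 acc=0x88A bytes_emitted=3
After char 6 ('M'=12): chars_in_quartet=3 acc=0x2228C bytes_emitted=3
After char 7 ('Y'=24): chars_in_quartet=4 acc=0x88A318 -> emit 88 A3 18, reset; bytes_emitted=6
After char 8 ('T'=19): chars_in_quartet=1 acc=0x13 bytes_emitted=6
After char 9 ('w'=48): chars_in_quartet=2 acc=0x4F0 bytes_emitted=6
Padding '==': partial quartet acc=0x4F0 -> emit 4F; bytes_emitted=7

Answer: B4 6D 38 88 A3 18 4F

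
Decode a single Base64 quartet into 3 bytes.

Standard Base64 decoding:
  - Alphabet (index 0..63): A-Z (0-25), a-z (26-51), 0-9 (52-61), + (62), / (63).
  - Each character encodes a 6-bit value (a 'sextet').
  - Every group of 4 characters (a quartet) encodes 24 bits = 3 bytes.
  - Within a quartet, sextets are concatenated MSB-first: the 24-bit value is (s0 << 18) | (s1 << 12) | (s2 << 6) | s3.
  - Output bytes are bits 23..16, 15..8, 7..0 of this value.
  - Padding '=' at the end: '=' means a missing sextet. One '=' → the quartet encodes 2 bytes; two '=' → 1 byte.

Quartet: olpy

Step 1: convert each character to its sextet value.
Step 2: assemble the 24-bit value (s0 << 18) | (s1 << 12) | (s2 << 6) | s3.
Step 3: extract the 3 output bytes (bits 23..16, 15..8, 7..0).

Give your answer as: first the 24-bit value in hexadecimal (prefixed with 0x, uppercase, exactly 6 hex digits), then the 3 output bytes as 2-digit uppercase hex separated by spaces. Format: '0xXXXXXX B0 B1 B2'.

Sextets: o=40, l=37, p=41, y=50
24-bit: (40<<18) | (37<<12) | (41<<6) | 50
      = 0xA00000 | 0x025000 | 0x000A40 | 0x000032
      = 0xA25A72
Bytes: (v>>16)&0xFF=A2, (v>>8)&0xFF=5A, v&0xFF=72

Answer: 0xA25A72 A2 5A 72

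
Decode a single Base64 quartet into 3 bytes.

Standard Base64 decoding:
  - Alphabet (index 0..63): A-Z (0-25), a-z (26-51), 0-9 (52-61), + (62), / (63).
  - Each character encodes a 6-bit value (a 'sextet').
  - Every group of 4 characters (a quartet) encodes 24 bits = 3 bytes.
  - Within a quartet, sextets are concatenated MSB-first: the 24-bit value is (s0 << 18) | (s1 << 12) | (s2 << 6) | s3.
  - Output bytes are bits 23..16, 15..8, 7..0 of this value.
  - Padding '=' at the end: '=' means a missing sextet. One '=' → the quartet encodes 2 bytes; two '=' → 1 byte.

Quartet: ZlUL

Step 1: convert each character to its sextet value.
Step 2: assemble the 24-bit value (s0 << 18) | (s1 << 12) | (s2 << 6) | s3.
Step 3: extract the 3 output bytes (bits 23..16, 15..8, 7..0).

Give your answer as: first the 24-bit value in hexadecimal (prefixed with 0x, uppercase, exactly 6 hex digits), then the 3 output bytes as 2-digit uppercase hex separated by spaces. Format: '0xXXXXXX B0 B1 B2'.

Sextets: Z=25, l=37, U=20, L=11
24-bit: (25<<18) | (37<<12) | (20<<6) | 11
      = 0x640000 | 0x025000 | 0x000500 | 0x00000B
      = 0x66550B
Bytes: (v>>16)&0xFF=66, (v>>8)&0xFF=55, v&0xFF=0B

Answer: 0x66550B 66 55 0B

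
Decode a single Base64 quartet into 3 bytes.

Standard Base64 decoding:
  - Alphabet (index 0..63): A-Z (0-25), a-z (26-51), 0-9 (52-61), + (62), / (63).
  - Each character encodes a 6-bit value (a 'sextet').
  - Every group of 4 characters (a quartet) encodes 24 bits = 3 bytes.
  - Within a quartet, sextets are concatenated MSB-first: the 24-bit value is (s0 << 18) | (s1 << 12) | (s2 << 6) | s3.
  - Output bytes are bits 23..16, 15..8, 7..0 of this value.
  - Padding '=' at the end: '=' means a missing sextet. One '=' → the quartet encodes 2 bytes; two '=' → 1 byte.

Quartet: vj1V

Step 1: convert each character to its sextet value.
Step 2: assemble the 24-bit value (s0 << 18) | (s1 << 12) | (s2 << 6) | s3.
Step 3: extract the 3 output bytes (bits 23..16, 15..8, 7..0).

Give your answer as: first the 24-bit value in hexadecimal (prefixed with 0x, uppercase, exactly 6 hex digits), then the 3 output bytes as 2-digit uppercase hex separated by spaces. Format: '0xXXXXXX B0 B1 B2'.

Answer: 0xBE3D55 BE 3D 55

Derivation:
Sextets: v=47, j=35, 1=53, V=21
24-bit: (47<<18) | (35<<12) | (53<<6) | 21
      = 0xBC0000 | 0x023000 | 0x000D40 | 0x000015
      = 0xBE3D55
Bytes: (v>>16)&0xFF=BE, (v>>8)&0xFF=3D, v&0xFF=55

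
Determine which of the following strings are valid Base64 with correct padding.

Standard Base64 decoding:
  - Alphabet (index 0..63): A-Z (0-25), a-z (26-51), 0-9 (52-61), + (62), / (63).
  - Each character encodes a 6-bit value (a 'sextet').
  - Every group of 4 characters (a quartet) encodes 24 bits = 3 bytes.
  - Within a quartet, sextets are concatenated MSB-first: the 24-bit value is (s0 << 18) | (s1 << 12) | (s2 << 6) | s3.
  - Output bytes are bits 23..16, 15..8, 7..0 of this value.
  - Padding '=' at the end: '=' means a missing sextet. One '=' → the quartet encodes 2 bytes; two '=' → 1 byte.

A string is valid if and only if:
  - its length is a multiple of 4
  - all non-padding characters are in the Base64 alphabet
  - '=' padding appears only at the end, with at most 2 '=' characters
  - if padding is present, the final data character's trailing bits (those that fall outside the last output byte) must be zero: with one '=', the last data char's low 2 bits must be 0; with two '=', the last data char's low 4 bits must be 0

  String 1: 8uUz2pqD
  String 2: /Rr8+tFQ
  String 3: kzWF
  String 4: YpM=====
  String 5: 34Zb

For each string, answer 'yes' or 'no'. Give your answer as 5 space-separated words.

String 1: '8uUz2pqD' → valid
String 2: '/Rr8+tFQ' → valid
String 3: 'kzWF' → valid
String 4: 'YpM=====' → invalid (5 pad chars (max 2))
String 5: '34Zb' → valid

Answer: yes yes yes no yes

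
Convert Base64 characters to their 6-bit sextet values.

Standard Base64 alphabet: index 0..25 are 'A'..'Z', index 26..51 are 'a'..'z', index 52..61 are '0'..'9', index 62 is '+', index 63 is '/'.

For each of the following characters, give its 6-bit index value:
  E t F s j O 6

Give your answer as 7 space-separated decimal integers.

'E': A..Z range, ord('E') − ord('A') = 4
't': a..z range, 26 + ord('t') − ord('a') = 45
'F': A..Z range, ord('F') − ord('A') = 5
's': a..z range, 26 + ord('s') − ord('a') = 44
'j': a..z range, 26 + ord('j') − ord('a') = 35
'O': A..Z range, ord('O') − ord('A') = 14
'6': 0..9 range, 52 + ord('6') − ord('0') = 58

Answer: 4 45 5 44 35 14 58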